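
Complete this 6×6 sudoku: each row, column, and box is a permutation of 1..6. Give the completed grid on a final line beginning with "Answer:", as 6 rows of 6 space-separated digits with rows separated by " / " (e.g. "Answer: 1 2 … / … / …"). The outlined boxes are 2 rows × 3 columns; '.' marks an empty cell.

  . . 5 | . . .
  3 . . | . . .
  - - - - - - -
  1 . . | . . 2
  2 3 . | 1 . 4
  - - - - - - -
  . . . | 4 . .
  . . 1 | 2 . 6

Step 1. [r3c2∈{4,5,6}] across box 3, 5 lands solely at r3c2. So r3c2=5.
Step 2. [r6c5∈{3,5}] row 6 places 3 nowhere but r6c5 ⇒ r6c5=3.
Step 3. [r3c5∈{6}] r3c5 has the single candidate 6, so r3c5=6.
Step 4. [r6c2∈{4}] only 4 remains possible at r6c2, so r6c2=4.
Step 5. [r2c4∈{5,6}] 5 has one home in col 4: r2c4, so r2c4=5.
Step 6. [r2c6∈{1}] only 1 remains possible at r2c6, so r2c6=1.
Step 7. [r1c4∈{3,6}] col 4 places 6 nowhere but r1c4. So r1c4=6.
Step 8. [r5c1∈{5,6}] across col 1, 6 lands solely at r5c1 ⇒ r5c1=6.
Step 9. [r5c2∈{2}] only 2 remains possible at r5c2. So r5c2=2.
Step 10. [r2c3∈{2,4,6}] 2 has one home in col 3: r2c3 ⇒ r2c3=2.
Step 11. [r4c5∈{5}] r4c5 is down to just 5. So r4c5=5.
Step 12. [r2c5∈{4}] only 4 remains possible at r2c5, so r2c5=4.
Step 13. [r5c5∈{1}] r5c5's peers cover all but 1 ⇒ r5c5=1.
Step 14. [r3c3∈{4}] r3c3 has the single candidate 4 ⇒ r3c3=4.
Step 15. [r1c6∈{3}] r1c6's peers cover all but 3 ⇒ r1c6=3.
Step 16. [r3c4∈{3}] r3c4 has the single candidate 3 ⇒ r3c4=3.
Step 17. [r4c3∈{6}] nothing but 6 survives at r4c3 ⇒ r4c3=6.
Step 18. [r1c2∈{1}] only 1 remains possible at r1c2, so r1c2=1.
Step 19. [r1c1∈{4}] r1c1's peers cover all but 4, so r1c1=4.
Step 20. [r5c6∈{5}] nothing but 5 survives at r5c6, so r5c6=5.
Step 21. [r5c3∈{3}] only 3 remains possible at r5c3. So r5c3=3.
Step 22. [r6c1∈{5}] r6c1 is down to just 5 ⇒ r6c1=5.
Step 23. [r2c2∈{6}] only 6 remains possible at r2c2, so r2c2=6.
Step 24. [r1c5∈{2}] only 2 remains possible at r1c5 ⇒ r1c5=2.

Answer: 4 1 5 6 2 3 / 3 6 2 5 4 1 / 1 5 4 3 6 2 / 2 3 6 1 5 4 / 6 2 3 4 1 5 / 5 4 1 2 3 6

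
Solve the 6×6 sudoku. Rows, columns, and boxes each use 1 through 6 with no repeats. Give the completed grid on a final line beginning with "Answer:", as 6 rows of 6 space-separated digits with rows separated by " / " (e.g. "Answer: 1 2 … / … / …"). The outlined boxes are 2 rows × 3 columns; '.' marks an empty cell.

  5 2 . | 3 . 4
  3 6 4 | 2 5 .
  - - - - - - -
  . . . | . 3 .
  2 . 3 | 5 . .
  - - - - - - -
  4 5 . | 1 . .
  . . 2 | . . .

Step 1. [r5c3∈{6}] only 6 remains possible at r5c3, so r5c3=6.
Step 2. [r3c1∈{1,6}] 6 has one home in col 1: r3c1. So r3c1=6.
Step 3. [r1c5∈{1,6}] row 1 places 6 nowhere but r1c5. So r1c5=6.
Step 4. [r4c5∈{1,4}] col 5 places 1 nowhere but r4c5, so r4c5=1.
Step 5. [r5c6∈{2,3}] r5c6 is the only open cell in row 5 admitting 3. So r5c6=3.
Step 6. [r6c4∈{4,6}] r6c4 is the only open cell in col 4 admitting 6. So r6c4=6.
Step 7. [r1c3∈{1}] nothing but 1 survives at r1c3. So r1c3=1.
Step 8. [r3c2∈{1,4}] in row 3, 1 fits only at r3c2 ⇒ r3c2=1.
Step 9. [r6c2∈{3}] r6c2's peers cover all but 3, so r6c2=3.
Step 10. [r6c1∈{1}] only 1 remains possible at r6c1, so r6c1=1.
Step 11. [r4c6∈{6}] r4c6's peers cover all but 6 ⇒ r4c6=6.
Step 12. [r6c5∈{4}] r6c5 is down to just 4. So r6c5=4.
Step 13. [r3c6∈{2}] nothing but 2 survives at r3c6, so r3c6=2.
Step 14. [r5c5∈{2}] r5c5 has the single candidate 2, so r5c5=2.
Step 15. [r4c2∈{4}] r4c2 has the single candidate 4. So r4c2=4.
Step 16. [r2c6∈{1}] nothing but 1 survives at r2c6, so r2c6=1.
Step 17. [r6c6∈{5}] nothing but 5 survives at r6c6, so r6c6=5.
Step 18. [r3c3∈{5}] r3c3 is down to just 5. So r3c3=5.
Step 19. [r3c4∈{4}] r3c4 has the single candidate 4. So r3c4=4.

Answer: 5 2 1 3 6 4 / 3 6 4 2 5 1 / 6 1 5 4 3 2 / 2 4 3 5 1 6 / 4 5 6 1 2 3 / 1 3 2 6 4 5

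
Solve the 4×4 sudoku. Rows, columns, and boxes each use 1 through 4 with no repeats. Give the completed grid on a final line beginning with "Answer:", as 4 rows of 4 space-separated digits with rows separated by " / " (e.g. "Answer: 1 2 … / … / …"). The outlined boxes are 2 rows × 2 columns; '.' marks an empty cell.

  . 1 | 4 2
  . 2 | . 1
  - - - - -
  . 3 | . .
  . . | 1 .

Step 1. [r2c1∈{3,4}] in row 2, 4 fits only at r2c1 ⇒ r2c1=4.
Step 2. [r3c4∈{4}] r3c4 has the single candidate 4. So r3c4=4.
Step 3. [r3c1∈{1,2}] row 3 places 1 nowhere but r3c1 ⇒ r3c1=1.
Step 4. [r4c1∈{2}] only 2 remains possible at r4c1. So r4c1=2.
Step 5. [r3c3∈{2}] only 2 remains possible at r3c3, so r3c3=2.
Step 6. [r4c4∈{3}] nothing but 3 survives at r4c4. So r4c4=3.
Step 7. [r2c3∈{3}] nothing but 3 survives at r2c3 ⇒ r2c3=3.
Step 8. [r4c2∈{4}] nothing but 4 survives at r4c2, so r4c2=4.
Step 9. [r1c1∈{3}] r1c1's peers cover all but 3 ⇒ r1c1=3.

Answer: 3 1 4 2 / 4 2 3 1 / 1 3 2 4 / 2 4 1 3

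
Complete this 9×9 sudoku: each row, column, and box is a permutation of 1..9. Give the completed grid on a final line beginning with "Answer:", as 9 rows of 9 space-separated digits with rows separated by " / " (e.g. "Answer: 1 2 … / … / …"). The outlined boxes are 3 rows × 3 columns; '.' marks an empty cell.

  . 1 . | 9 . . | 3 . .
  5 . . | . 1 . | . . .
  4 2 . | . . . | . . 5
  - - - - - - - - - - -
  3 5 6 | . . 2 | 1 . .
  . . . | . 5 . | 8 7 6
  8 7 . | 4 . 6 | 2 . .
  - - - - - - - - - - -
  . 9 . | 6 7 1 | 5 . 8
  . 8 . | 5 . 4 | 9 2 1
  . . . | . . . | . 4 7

Step 1. [r4c8∈{9}] only 9 remains possible at r4c8 ⇒ r4c8=9.
Step 2. [r8c5∈{3}] only 3 remains possible at r8c5 ⇒ r8c5=3.
Step 3. [r3c3∈{3,7,8,9}] r3c3 is the only open cell in row 3 admitting 9. So r3c3=9.
Step 4. [r2c7∈{4,6,7}] 4 has one home in col 7: r2c7, so r2c7=4.
Step 5. [r7c1∈{2}] nothing but 2 survives at r7c1, so r7c1=2.
Step 6. [r4c5∈{8}] only 8 remains possible at r4c5. So r4c5=8.
Step 7. [r8c1∈{6,7}] r8c1 is the only open cell in row 8 admitting 6 ⇒ r8c1=6.
Step 8. [r5c4∈{1,3}] r5c4 is the only open cell in col 4 admitting 1. So r5c4=1.
Step 9. [r3c7∈{6,7}] across col 7, 7 lands solely at r3c7. So r3c7=7.
Step 10. [r5c6∈{3,9}] row 5 places 3 nowhere but r5c6 ⇒ r5c6=3.
Step 11. [r3c6∈{8}] r3c6 is down to just 8. So r3c6=8.
Step 12. [r9c2∈{3}] r9c2 has the single candidate 3. So r9c2=3.
Step 13. [r2c3∈{3,7,8}] 3 has one home in col 3: r2c3. So r2c3=3.
Step 14. [r2c6∈{7}] r2c6 has the single candidate 7, so r2c6=7.
Step 15. [r2c4∈{2}] nothing but 2 survives at r2c4 ⇒ r2c4=2.
Step 16. [r1c3∈{7,8}] col 3 places 8 nowhere but r1c3. So r1c3=8.
Step 17. [r1c8∈{6}] nothing but 6 survives at r1c8 ⇒ r1c8=6.
Step 18. [r6c3∈{1}] r6c3 has the single candidate 1, so r6c3=1.
Step 19. [r9c5∈{2,9}] in row 9, 2 fits only at r9c5 ⇒ r9c5=2.
Step 20. [r5c2∈{4}] nothing but 4 survives at r5c2, so r5c2=4.
Step 21. [r7c8∈{3}] r7c8 is down to just 3, so r7c8=3.
Step 22. [r3c8∈{1}] r3c8 has the single candidate 1. So r3c8=1.
Step 23. [r3c4∈{3}] r3c4's peers cover all but 3 ⇒ r3c4=3.
Step 24. [r7c3∈{4}] nothing but 4 survives at r7c3. So r7c3=4.
Step 25. [r2c2∈{6}] only 6 remains possible at r2c2 ⇒ r2c2=6.
Step 26. [r5c1∈{9}] r5c1 has the single candidate 9 ⇒ r5c1=9.
Step 27. [r5c3∈{2}] only 2 remains possible at r5c3 ⇒ r5c3=2.
Step 28. [r8c3∈{7}] r8c3 is down to just 7, so r8c3=7.
Step 29. [r9c3∈{5}] nothing but 5 survives at r9c3, so r9c3=5.
Step 30. [r9c6∈{9}] r9c6 has the single candidate 9, so r9c6=9.
Step 31. [r1c9∈{2}] r1c9 has the single candidate 2 ⇒ r1c9=2.
Step 32. [r1c5∈{4}] r1c5 is down to just 4, so r1c5=4.
Step 33. [r9c4∈{8}] r9c4's peers cover all but 8, so r9c4=8.
Step 34. [r6c9∈{3}] r6c9 has the single candidate 3, so r6c9=3.
Step 35. [r4c9∈{4}] only 4 remains possible at r4c9. So r4c9=4.
Step 36. [r1c1∈{7}] r1c1's peers cover all but 7. So r1c1=7.
Step 37. [r2c9∈{9}] r2c9 has the single candidate 9 ⇒ r2c9=9.
Step 38. [r9c7∈{6}] r9c7's peers cover all but 6 ⇒ r9c7=6.
Step 39. [r3c5∈{6}] r3c5 is down to just 6. So r3c5=6.
Step 40. [r1c6∈{5}] only 5 remains possible at r1c6 ⇒ r1c6=5.
Step 41. [r4c4∈{7}] r4c4's peers cover all but 7. So r4c4=7.
Step 42. [r6c8∈{5}] nothing but 5 survives at r6c8. So r6c8=5.
Step 43. [r2c8∈{8}] only 8 remains possible at r2c8, so r2c8=8.
Step 44. [r6c5∈{9}] nothing but 9 survives at r6c5 ⇒ r6c5=9.
Step 45. [r9c1∈{1}] r9c1 has the single candidate 1 ⇒ r9c1=1.

Answer: 7 1 8 9 4 5 3 6 2 / 5 6 3 2 1 7 4 8 9 / 4 2 9 3 6 8 7 1 5 / 3 5 6 7 8 2 1 9 4 / 9 4 2 1 5 3 8 7 6 / 8 7 1 4 9 6 2 5 3 / 2 9 4 6 7 1 5 3 8 / 6 8 7 5 3 4 9 2 1 / 1 3 5 8 2 9 6 4 7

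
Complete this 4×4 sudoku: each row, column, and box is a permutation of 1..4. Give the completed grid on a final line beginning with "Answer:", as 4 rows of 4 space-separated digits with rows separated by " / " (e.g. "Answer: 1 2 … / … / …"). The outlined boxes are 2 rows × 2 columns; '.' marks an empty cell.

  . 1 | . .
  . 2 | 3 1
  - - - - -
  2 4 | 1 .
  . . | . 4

Step 1. [r1c1∈{3,4}] 3 has one home in row 1: r1c1. So r1c1=3.
Step 2. [r4c3∈{2}] r4c3's peers cover all but 2. So r4c3=2.
Step 3. [r3c4∈{3}] r3c4 is down to just 3. So r3c4=3.
Step 4. [r4c2∈{3}] r4c2 is down to just 3. So r4c2=3.
Step 5. [r4c1∈{1}] r4c1's peers cover all but 1. So r4c1=1.
Step 6. [r1c4∈{2}] only 2 remains possible at r1c4 ⇒ r1c4=2.
Step 7. [r1c3∈{4}] r1c3 has the single candidate 4 ⇒ r1c3=4.
Step 8. [r2c1∈{4}] nothing but 4 survives at r2c1, so r2c1=4.

Answer: 3 1 4 2 / 4 2 3 1 / 2 4 1 3 / 1 3 2 4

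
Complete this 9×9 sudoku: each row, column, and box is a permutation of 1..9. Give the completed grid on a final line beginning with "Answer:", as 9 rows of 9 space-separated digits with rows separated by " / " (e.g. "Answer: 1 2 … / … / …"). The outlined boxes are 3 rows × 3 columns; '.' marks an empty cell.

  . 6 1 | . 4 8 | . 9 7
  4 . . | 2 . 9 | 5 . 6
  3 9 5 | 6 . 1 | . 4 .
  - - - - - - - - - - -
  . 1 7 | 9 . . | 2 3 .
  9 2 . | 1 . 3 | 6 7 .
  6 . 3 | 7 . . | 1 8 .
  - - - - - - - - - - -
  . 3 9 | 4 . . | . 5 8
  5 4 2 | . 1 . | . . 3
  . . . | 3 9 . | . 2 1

Step 1. [r7c7∈{7}] nothing but 7 survives at r7c7. So r7c7=7.
Step 2. [r9c6∈{5,6,7}] in row 9, 5 fits only at r9c6. So r9c6=5.
Step 3. [r4c1∈{8}] r4c1 is down to just 8, so r4c1=8.
Step 4. [r2c2∈{7,8}] box 1 places 7 nowhere but r2c2 ⇒ r2c2=7.
Step 5. [r6c9∈{4,5,9}] in row 6, 9 fits only at r6c9. So r6c9=9.
Step 6. [r6c6∈{2,4}] in row 6, 4 fits only at r6c6, so r6c6=4.
Step 7. [r4c6∈{6}] r4c6's peers cover all but 6, so r4c6=6.
Step 8. [r4c5∈{5}] nothing but 5 survives at r4c5 ⇒ r4c5=5.
Step 9. [r4c9∈{4}] nothing but 4 survives at r4c9. So r4c9=4.
Step 10. [r7c6∈{2}] r7c6 is down to just 2 ⇒ r7c6=2.
Step 11. [r9c2∈{8}] only 8 remains possible at r9c2 ⇒ r9c2=8.
Step 12. [r9c3∈{6}] r9c3 is down to just 6, so r9c3=6.
Step 13. [r3c9∈{2}] r3c9 has the single candidate 2. So r3c9=2.
Step 14. [r2c8∈{1}] r2c8's peers cover all but 1 ⇒ r2c8=1.
Step 15. [r8c4∈{8}] r8c4 is down to just 8. So r8c4=8.
Step 16. [r7c1∈{1}] r7c1's peers cover all but 1, so r7c1=1.
Step 17. [r8c6∈{7}] r8c6's peers cover all but 7, so r8c6=7.
Step 18. [r9c1∈{7}] nothing but 7 survives at r9c1. So r9c1=7.
Step 19. [r6c5∈{2}] nothing but 2 survives at r6c5 ⇒ r6c5=2.
Step 20. [r8c7∈{9}] r8c7 has the single candidate 9, so r8c7=9.
Step 21. [r3c7∈{8}] r3c7 is down to just 8, so r3c7=8.
Step 22. [r3c5∈{7}] r3c5 has the single candidate 7. So r3c5=7.
Step 23. [r2c5∈{3}] nothing but 3 survives at r2c5. So r2c5=3.
Step 24. [r1c1∈{2}] nothing but 2 survives at r1c1 ⇒ r1c1=2.
Step 25. [r1c4∈{5}] r1c4 has the single candidate 5. So r1c4=5.
Step 26. [r8c8∈{6}] r8c8 has the single candidate 6, so r8c8=6.
Step 27. [r2c3∈{8}] nothing but 8 survives at r2c3 ⇒ r2c3=8.
Step 28. [r5c3∈{4}] nothing but 4 survives at r5c3, so r5c3=4.
Step 29. [r1c7∈{3}] nothing but 3 survives at r1c7, so r1c7=3.
Step 30. [r7c5∈{6}] r7c5 is down to just 6, so r7c5=6.
Step 31. [r9c7∈{4}] nothing but 4 survives at r9c7, so r9c7=4.
Step 32. [r6c2∈{5}] nothing but 5 survives at r6c2 ⇒ r6c2=5.
Step 33. [r5c5∈{8}] r5c5 is down to just 8 ⇒ r5c5=8.
Step 34. [r5c9∈{5}] r5c9's peers cover all but 5 ⇒ r5c9=5.

Answer: 2 6 1 5 4 8 3 9 7 / 4 7 8 2 3 9 5 1 6 / 3 9 5 6 7 1 8 4 2 / 8 1 7 9 5 6 2 3 4 / 9 2 4 1 8 3 6 7 5 / 6 5 3 7 2 4 1 8 9 / 1 3 9 4 6 2 7 5 8 / 5 4 2 8 1 7 9 6 3 / 7 8 6 3 9 5 4 2 1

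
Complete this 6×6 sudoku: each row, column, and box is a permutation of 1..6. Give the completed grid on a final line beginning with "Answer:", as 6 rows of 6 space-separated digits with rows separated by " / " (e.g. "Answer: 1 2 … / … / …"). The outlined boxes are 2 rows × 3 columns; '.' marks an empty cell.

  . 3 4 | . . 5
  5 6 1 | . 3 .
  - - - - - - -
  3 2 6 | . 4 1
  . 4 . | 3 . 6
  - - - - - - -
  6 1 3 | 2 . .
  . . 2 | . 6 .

Step 1. [r5c6∈{4}] nothing but 4 survives at r5c6, so r5c6=4.
Step 2. [r4c5∈{2,5}] in row 4, 2 fits only at r4c5, so r4c5=2.
Step 3. [r6c4∈{1,5}] in row 6, 1 fits only at r6c4. So r6c4=1.
Step 4. [r6c1∈{4}] r6c1 has the single candidate 4. So r6c1=4.
Step 5. [r2c6∈{2}] r2c6's peers cover all but 2 ⇒ r2c6=2.
Step 6. [r5c5∈{5}] r5c5 has the single candidate 5, so r5c5=5.
Step 7. [r1c4∈{6}] r1c4's peers cover all but 6. So r1c4=6.
Step 8. [r3c4∈{5}] nothing but 5 survives at r3c4. So r3c4=5.
Step 9. [r6c6∈{3}] only 3 remains possible at r6c6, so r6c6=3.
Step 10. [r1c1∈{2}] r1c1's peers cover all but 2 ⇒ r1c1=2.
Step 11. [r4c3∈{5}] r4c3's peers cover all but 5 ⇒ r4c3=5.
Step 12. [r2c4∈{4}] r2c4 has the single candidate 4, so r2c4=4.
Step 13. [r1c5∈{1}] r1c5 has the single candidate 1, so r1c5=1.
Step 14. [r4c1∈{1}] nothing but 1 survives at r4c1, so r4c1=1.
Step 15. [r6c2∈{5}] r6c2 is down to just 5, so r6c2=5.

Answer: 2 3 4 6 1 5 / 5 6 1 4 3 2 / 3 2 6 5 4 1 / 1 4 5 3 2 6 / 6 1 3 2 5 4 / 4 5 2 1 6 3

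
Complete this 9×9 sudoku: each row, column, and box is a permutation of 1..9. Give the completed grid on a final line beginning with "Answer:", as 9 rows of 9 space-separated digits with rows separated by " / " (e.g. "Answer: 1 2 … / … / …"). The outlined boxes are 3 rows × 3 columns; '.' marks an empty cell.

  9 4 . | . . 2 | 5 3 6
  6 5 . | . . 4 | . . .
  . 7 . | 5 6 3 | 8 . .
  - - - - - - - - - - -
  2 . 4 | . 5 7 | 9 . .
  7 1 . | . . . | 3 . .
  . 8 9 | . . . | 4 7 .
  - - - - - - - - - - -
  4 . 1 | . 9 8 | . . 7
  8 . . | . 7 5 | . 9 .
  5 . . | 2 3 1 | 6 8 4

Step 1. [r7c7∈{2}] r7c7 has the single candidate 2 ⇒ r7c7=2.
Step 2. [r2c4∈{1,7,8,9}] box 2 places 9 nowhere but r2c4 ⇒ r2c4=9.
Step 3. [r7c4∈{6}] r7c4 is down to just 6. So r7c4=6.
Step 4. [r3c3∈{2}] r3c3's peers cover all but 2. So r3c3=2.
Step 5. [r6c9∈{1,2,5}] 5 has one home in row 6: r6c9, so r6c9=5.
Step 6. [r5c5∈{2,4,8}] in col 5, 4 fits only at r5c5. So r5c5=4.
Step 7. [r7c2∈{3}] nothing but 3 survives at r7c2 ⇒ r7c2=3.
Step 8. [r4c4∈{1,3,8}] r4c4 is the only open cell in row 4 admitting 3. So r4c4=3.
Step 9. [r4c2∈{6}] nothing but 6 survives at r4c2. So r4c2=6.
Step 10. [r4c8∈{1}] nothing but 1 survives at r4c8. So r4c8=1.
Step 11. [r1c3∈{8}] r1c3 has the single candidate 8. So r1c3=8.
Step 12. [r1c5∈{1}] r1c5's peers cover all but 1, so r1c5=1.
Step 13. [r5c8∈{2,6}] r5c8 is the only open cell in col 8 admitting 6. So r5c8=6.
Step 14. [r8c7∈{1}] r8c7's peers cover all but 1. So r8c7=1.
Step 15. [r5c9∈{2,8}] 2 has one home in row 5: r5c9. So r5c9=2.
Step 16. [r3c9∈{1,9}] across row 3, 9 lands solely at r3c9 ⇒ r3c9=9.
Step 17. [r9c2∈{9}] r9c2's peers cover all but 9 ⇒ r9c2=9.
Step 18. [r2c9∈{1}] only 1 remains possible at r2c9. So r2c9=1.
Step 19. [r2c7∈{7}] r2c7's peers cover all but 7 ⇒ r2c7=7.
Step 20. [r5c6∈{9}] nothing but 9 survives at r5c6. So r5c6=9.
Step 21. [r8c4∈{4}] nothing but 4 survives at r8c4 ⇒ r8c4=4.
Step 22. [r4c9∈{8}] r4c9 has the single candidate 8, so r4c9=8.
Step 23. [r2c8∈{2}] nothing but 2 survives at r2c8, so r2c8=2.
Step 24. [r8c9∈{3}] nothing but 3 survives at r8c9. So r8c9=3.
Step 25. [r6c1∈{3}] nothing but 3 survives at r6c1. So r6c1=3.
Step 26. [r6c5∈{2}] r6c5 has the single candidate 2 ⇒ r6c5=2.
Step 27. [r6c4∈{1}] r6c4 is down to just 1. So r6c4=1.
Step 28. [r6c6∈{6}] only 6 remains possible at r6c6. So r6c6=6.
Step 29. [r8c2∈{2}] r8c2's peers cover all but 2, so r8c2=2.
Step 30. [r9c3∈{7}] nothing but 7 survives at r9c3. So r9c3=7.
Step 31. [r7c8∈{5}] only 5 remains possible at r7c8 ⇒ r7c8=5.
Step 32. [r3c1∈{1}] r3c1 is down to just 1 ⇒ r3c1=1.
Step 33. [r3c8∈{4}] only 4 remains possible at r3c8. So r3c8=4.
Step 34. [r5c4∈{8}] r5c4 is down to just 8. So r5c4=8.
Step 35. [r5c3∈{5}] r5c3 has the single candidate 5, so r5c3=5.
Step 36. [r2c3∈{3}] nothing but 3 survives at r2c3, so r2c3=3.
Step 37. [r1c4∈{7}] r1c4's peers cover all but 7. So r1c4=7.
Step 38. [r2c5∈{8}] r2c5 is down to just 8. So r2c5=8.
Step 39. [r8c3∈{6}] r8c3 is down to just 6 ⇒ r8c3=6.

Answer: 9 4 8 7 1 2 5 3 6 / 6 5 3 9 8 4 7 2 1 / 1 7 2 5 6 3 8 4 9 / 2 6 4 3 5 7 9 1 8 / 7 1 5 8 4 9 3 6 2 / 3 8 9 1 2 6 4 7 5 / 4 3 1 6 9 8 2 5 7 / 8 2 6 4 7 5 1 9 3 / 5 9 7 2 3 1 6 8 4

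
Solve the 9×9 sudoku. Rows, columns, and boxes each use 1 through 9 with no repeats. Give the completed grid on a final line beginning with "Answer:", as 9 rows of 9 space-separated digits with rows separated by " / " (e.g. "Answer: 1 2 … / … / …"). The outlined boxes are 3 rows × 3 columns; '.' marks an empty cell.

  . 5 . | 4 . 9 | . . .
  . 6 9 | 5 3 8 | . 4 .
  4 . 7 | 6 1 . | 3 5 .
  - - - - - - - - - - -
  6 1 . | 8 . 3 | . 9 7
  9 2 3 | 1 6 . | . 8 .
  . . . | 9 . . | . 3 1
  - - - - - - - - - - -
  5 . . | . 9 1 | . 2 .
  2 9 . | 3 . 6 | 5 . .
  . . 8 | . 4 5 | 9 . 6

Step 1. [r5c7∈{4}] r5c7 is down to just 4. So r5c7=4.
Step 2. [r1c5∈{2,7}] box 2 places 7 nowhere but r1c5. So r1c5=7.
Step 3. [r4c3∈{4,5}] r4c3 is the only open cell in row 4 admitting 4 ⇒ r4c3=4.
Step 4. [r2c1∈{1}] only 1 remains possible at r2c1 ⇒ r2c1=1.
Step 5. [r2c9∈{2}] r2c9 is down to just 2, so r2c9=2.
Step 6. [r1c9∈{8}] only 8 remains possible at r1c9 ⇒ r1c9=8.
Step 7. [r7c2∈{3,4,7}] col 2 places 4 nowhere but r7c2. So r7c2=4.
Step 8. [r8c8∈{1,7}] r8c8 is the only open cell in row 8 admitting 7, so r8c8=7.
Step 9. [r1c8∈{1,6}] 6 has one home in col 8: r1c8. So r1c8=6.
Step 10. [r4c5∈{2,5}] r4c5 is the only open cell in row 4 admitting 5, so r4c5=5.
Step 11. [r6c6∈{2,4,7}] row 6 places 4 nowhere but r6c6 ⇒ r6c6=4.
Step 12. [r6c1∈{7,8}] col 1 places 8 nowhere but r6c1, so r6c1=8.
Step 13. [r9c1∈{3,7}] across col 1, 7 lands solely at r9c1 ⇒ r9c1=7.
Step 14. [r4c7∈{2}] r4c7 is down to just 2, so r4c7=2.
Step 15. [r6c2∈{7}] nothing but 7 survives at r6c2 ⇒ r6c2=7.
Step 16. [r2c7∈{7}] r2c7 has the single candidate 7, so r2c7=7.
Step 17. [r7c7∈{8}] r7c7's peers cover all but 8. So r7c7=8.
Step 18. [r9c8∈{1}] r9c8 is down to just 1. So r9c8=1.
Step 19. [r8c3∈{1}] only 1 remains possible at r8c3 ⇒ r8c3=1.
Step 20. [r7c3∈{6}] only 6 remains possible at r7c3, so r7c3=6.
Step 21. [r3c2∈{8}] r3c2 has the single candidate 8. So r3c2=8.
Step 22. [r3c9∈{9}] r3c9 is down to just 9. So r3c9=9.
Step 23. [r1c1∈{3}] r1c1's peers cover all but 3. So r1c1=3.
Step 24. [r9c2∈{3}] r9c2 has the single candidate 3, so r9c2=3.
Step 25. [r8c5∈{8}] only 8 remains possible at r8c5. So r8c5=8.
Step 26. [r5c9∈{5}] r5c9 is down to just 5. So r5c9=5.
Step 27. [r7c4∈{7}] nothing but 7 survives at r7c4 ⇒ r7c4=7.
Step 28. [r1c7∈{1}] only 1 remains possible at r1c7 ⇒ r1c7=1.
Step 29. [r1c3∈{2}] r1c3 has the single candidate 2. So r1c3=2.
Step 30. [r6c3∈{5}] nothing but 5 survives at r6c3. So r6c3=5.
Step 31. [r7c9∈{3}] r7c9 has the single candidate 3. So r7c9=3.
Step 32. [r3c6∈{2}] r3c6 is down to just 2. So r3c6=2.
Step 33. [r6c5∈{2}] r6c5's peers cover all but 2. So r6c5=2.
Step 34. [r9c4∈{2}] nothing but 2 survives at r9c4, so r9c4=2.
Step 35. [r8c9∈{4}] only 4 remains possible at r8c9 ⇒ r8c9=4.
Step 36. [r6c7∈{6}] nothing but 6 survives at r6c7, so r6c7=6.
Step 37. [r5c6∈{7}] r5c6 is down to just 7 ⇒ r5c6=7.

Answer: 3 5 2 4 7 9 1 6 8 / 1 6 9 5 3 8 7 4 2 / 4 8 7 6 1 2 3 5 9 / 6 1 4 8 5 3 2 9 7 / 9 2 3 1 6 7 4 8 5 / 8 7 5 9 2 4 6 3 1 / 5 4 6 7 9 1 8 2 3 / 2 9 1 3 8 6 5 7 4 / 7 3 8 2 4 5 9 1 6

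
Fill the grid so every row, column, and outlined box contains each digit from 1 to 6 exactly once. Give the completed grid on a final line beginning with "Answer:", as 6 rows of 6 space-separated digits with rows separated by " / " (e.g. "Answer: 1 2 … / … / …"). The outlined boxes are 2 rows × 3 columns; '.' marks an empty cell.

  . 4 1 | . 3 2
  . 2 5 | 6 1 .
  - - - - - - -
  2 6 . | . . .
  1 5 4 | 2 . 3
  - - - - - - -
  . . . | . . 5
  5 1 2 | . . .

Step 1. [r5c1∈{3,4,6}] r5c1 is the only open cell in col 1 admitting 4 ⇒ r5c1=4.
Step 2. [r6c6∈{4,6}] r6c6 is the only open cell in col 6 admitting 6 ⇒ r6c6=6.
Step 3. [r6c4∈{3,4}] 3 has one home in row 6: r6c4 ⇒ r6c4=3.
Step 4. [r3c4∈{1,4,5}] in col 4, 4 fits only at r3c4 ⇒ r3c4=4.
Step 5. [r5c3∈{3,6}] row 5 places 6 nowhere but r5c3 ⇒ r5c3=6.
Step 6. [r6c5∈{4}] r6c5 is down to just 4 ⇒ r6c5=4.
Step 7. [r4c5∈{6}] r4c5 is down to just 6 ⇒ r4c5=6.
Step 8. [r3c5∈{5}] only 5 remains possible at r3c5 ⇒ r3c5=5.
Step 9. [r5c5∈{2}] nothing but 2 survives at r5c5, so r5c5=2.
Step 10. [r5c4∈{1}] r5c4 has the single candidate 1, so r5c4=1.
Step 11. [r2c6∈{4}] r2c6's peers cover all but 4 ⇒ r2c6=4.
Step 12. [r3c6∈{1}] r3c6's peers cover all but 1 ⇒ r3c6=1.
Step 13. [r5c2∈{3}] nothing but 3 survives at r5c2 ⇒ r5c2=3.
Step 14. [r1c1∈{6}] nothing but 6 survives at r1c1 ⇒ r1c1=6.
Step 15. [r2c1∈{3}] nothing but 3 survives at r2c1, so r2c1=3.
Step 16. [r1c4∈{5}] nothing but 5 survives at r1c4. So r1c4=5.
Step 17. [r3c3∈{3}] r3c3 has the single candidate 3. So r3c3=3.

Answer: 6 4 1 5 3 2 / 3 2 5 6 1 4 / 2 6 3 4 5 1 / 1 5 4 2 6 3 / 4 3 6 1 2 5 / 5 1 2 3 4 6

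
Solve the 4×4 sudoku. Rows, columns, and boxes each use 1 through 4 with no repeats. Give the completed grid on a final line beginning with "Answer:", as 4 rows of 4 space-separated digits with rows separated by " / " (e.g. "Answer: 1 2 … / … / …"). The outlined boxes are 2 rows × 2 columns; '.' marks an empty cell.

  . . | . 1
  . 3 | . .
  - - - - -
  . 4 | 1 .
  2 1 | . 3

Step 1. [r2c4∈{2,4}] in col 4, 4 fits only at r2c4 ⇒ r2c4=4.
Step 2. [r1c2∈{2}] r1c2 has the single candidate 2, so r1c2=2.
Step 3. [r2c3∈{2}] nothing but 2 survives at r2c3 ⇒ r2c3=2.
Step 4. [r4c3∈{4}] r4c3 has the single candidate 4 ⇒ r4c3=4.
Step 5. [r1c1∈{4}] r1c1 is down to just 4. So r1c1=4.
Step 6. [r2c1∈{1}] r2c1 has the single candidate 1 ⇒ r2c1=1.
Step 7. [r1c3∈{3}] r1c3's peers cover all but 3, so r1c3=3.
Step 8. [r3c4∈{2}] r3c4 has the single candidate 2 ⇒ r3c4=2.
Step 9. [r3c1∈{3}] r3c1 is down to just 3 ⇒ r3c1=3.

Answer: 4 2 3 1 / 1 3 2 4 / 3 4 1 2 / 2 1 4 3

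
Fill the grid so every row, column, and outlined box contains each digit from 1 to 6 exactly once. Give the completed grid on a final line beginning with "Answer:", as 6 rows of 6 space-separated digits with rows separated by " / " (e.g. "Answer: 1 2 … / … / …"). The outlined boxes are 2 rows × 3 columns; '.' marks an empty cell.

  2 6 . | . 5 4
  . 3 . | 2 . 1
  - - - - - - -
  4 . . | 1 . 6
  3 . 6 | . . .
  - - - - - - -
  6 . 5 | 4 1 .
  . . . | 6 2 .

Step 1. [r6c3∈{1,3,4}] in col 3, 3 fits only at r6c3, so r6c3=3.
Step 2. [r4c2∈{1,2,5}] in row 4, 1 fits only at r4c2 ⇒ r4c2=1.
Step 3. [r3c3∈{2}] r3c3 is down to just 2, so r3c3=2.
Step 4. [r4c4∈{5}] r4c4's peers cover all but 5 ⇒ r4c4=5.
Step 5. [r2c3∈{4}] r2c3 is down to just 4. So r2c3=4.
Step 6. [r1c3∈{1}] r1c3 is down to just 1 ⇒ r1c3=1.
Step 7. [r3c2∈{5}] only 5 remains possible at r3c2, so r3c2=5.
Step 8. [r2c1∈{5}] nothing but 5 survives at r2c1. So r2c1=5.
Step 9. [r3c5∈{3}] r3c5 has the single candidate 3 ⇒ r3c5=3.
Step 10. [r6c6∈{5}] nothing but 5 survives at r6c6, so r6c6=5.
Step 11. [r1c4∈{3}] r1c4 is down to just 3 ⇒ r1c4=3.
Step 12. [r5c2∈{2}] r5c2's peers cover all but 2 ⇒ r5c2=2.
Step 13. [r6c2∈{4}] nothing but 4 survives at r6c2. So r6c2=4.
Step 14. [r5c6∈{3}] r5c6 is down to just 3, so r5c6=3.
Step 15. [r6c1∈{1}] r6c1's peers cover all but 1 ⇒ r6c1=1.
Step 16. [r4c6∈{2}] r4c6 has the single candidate 2. So r4c6=2.
Step 17. [r4c5∈{4}] r4c5 has the single candidate 4 ⇒ r4c5=4.
Step 18. [r2c5∈{6}] nothing but 6 survives at r2c5, so r2c5=6.

Answer: 2 6 1 3 5 4 / 5 3 4 2 6 1 / 4 5 2 1 3 6 / 3 1 6 5 4 2 / 6 2 5 4 1 3 / 1 4 3 6 2 5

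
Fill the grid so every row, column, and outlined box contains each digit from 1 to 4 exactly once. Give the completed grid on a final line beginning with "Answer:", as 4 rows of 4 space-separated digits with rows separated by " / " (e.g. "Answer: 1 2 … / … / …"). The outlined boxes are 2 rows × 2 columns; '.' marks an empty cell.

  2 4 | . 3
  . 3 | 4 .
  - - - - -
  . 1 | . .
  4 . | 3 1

Step 1. [r3c4∈{2,4}] in row 3, 4 fits only at r3c4. So r3c4=4.
Step 2. [r2c1∈{1}] r2c1's peers cover all but 1 ⇒ r2c1=1.
Step 3. [r2c4∈{2}] r2c4 is down to just 2 ⇒ r2c4=2.
Step 4. [r4c2∈{2}] r4c2 is down to just 2 ⇒ r4c2=2.
Step 5. [r3c1∈{3}] r3c1 is down to just 3. So r3c1=3.
Step 6. [r1c3∈{1}] only 1 remains possible at r1c3, so r1c3=1.
Step 7. [r3c3∈{2}] only 2 remains possible at r3c3. So r3c3=2.

Answer: 2 4 1 3 / 1 3 4 2 / 3 1 2 4 / 4 2 3 1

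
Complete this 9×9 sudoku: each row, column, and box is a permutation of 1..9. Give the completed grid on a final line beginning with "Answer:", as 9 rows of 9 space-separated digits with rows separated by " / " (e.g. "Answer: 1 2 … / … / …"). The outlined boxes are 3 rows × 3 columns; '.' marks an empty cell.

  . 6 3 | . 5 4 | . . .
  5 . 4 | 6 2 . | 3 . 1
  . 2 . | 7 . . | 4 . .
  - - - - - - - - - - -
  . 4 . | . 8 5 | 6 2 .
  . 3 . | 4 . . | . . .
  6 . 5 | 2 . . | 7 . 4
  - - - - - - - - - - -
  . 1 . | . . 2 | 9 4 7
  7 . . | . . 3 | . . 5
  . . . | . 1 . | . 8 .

Step 1. [r6c2∈{8,9}] across row 6, 8 lands solely at r6c2 ⇒ r6c2=8.
Step 2. [r8c2∈{9}] r8c2's peers cover all but 9. So r8c2=9.
Step 3. [r9c7∈{2}] only 2 remains possible at r9c7, so r9c7=2.
Step 4. [r1c7∈{8}] only 8 remains possible at r1c7, so r1c7=8.
Step 5. [r5c5∈{6,7,9}] across col 5, 7 lands solely at r5c5. So r5c5=7.
Step 6. [r9c3∈{6}] nothing but 6 survives at r9c3. So r9c3=6.
Step 7. [r6c8∈{1,3,9}] r6c8 is the only open cell in col 8 admitting 3, so r6c8=3.
Step 8. [r4c9∈{9}] r4c9 has the single candidate 9. So r4c9=9.
Step 9. [r4c1∈{1}] r4c1 is down to just 1. So r4c1=1.
Step 10. [r1c1∈{9}] r1c1 is down to just 9. So r1c1=9.
Step 11. [r7c3∈{8}] only 8 remains possible at r7c3. So r7c3=8.
Step 12. [r6c6∈{1,9}] r6c6 is the only open cell in row 6 admitting 1 ⇒ r6c6=1.
Step 13. [r3c8∈{5,6,9}] 5 has one home in row 3: r3c8. So r3c8=5.
Step 14. [r2c8∈{7,9}] across col 8, 9 lands solely at r2c8, so r2c8=9.
Step 15. [r5c8∈{1}] nothing but 1 survives at r5c8, so r5c8=1.
Step 16. [r5c3∈{2,9}] in col 3, 9 fits only at r5c3 ⇒ r5c3=9.
Step 17. [r9c4∈{5,9}] 9 has one home in col 4: r9c4 ⇒ r9c4=9.
Step 18. [r3c6∈{8,9}] col 6 places 9 nowhere but r3c6, so r3c6=9.
Step 19. [r7c1∈{3}] r7c1 is down to just 3 ⇒ r7c1=3.
Step 20. [r8c8∈{6}] r8c8 has the single candidate 6. So r8c8=6.
Step 21. [r8c5∈{4}] r8c5 has the single candidate 4, so r8c5=4.
Step 22. [r4c4∈{3}] r4c4 is down to just 3 ⇒ r4c4=3.
Step 23. [r7c5∈{6}] r7c5 has the single candidate 6, so r7c5=6.
Step 24. [r3c5∈{3}] only 3 remains possible at r3c5, so r3c5=3.
Step 25. [r9c6∈{7}] r9c6's peers cover all but 7 ⇒ r9c6=7.
Step 26. [r3c3∈{1}] only 1 remains possible at r3c3, so r3c3=1.
Step 27. [r8c4∈{8}] r8c4 has the single candidate 8, so r8c4=8.
Step 28. [r8c7∈{1}] only 1 remains possible at r8c7, so r8c7=1.
Step 29. [r1c4∈{1}] r1c4 has the single candidate 1, so r1c4=1.
Step 30. [r6c5∈{9}] r6c5 is down to just 9, so r6c5=9.
Step 31. [r5c9∈{8}] r5c9's peers cover all but 8. So r5c9=8.
Step 32. [r1c9∈{2}] nothing but 2 survives at r1c9 ⇒ r1c9=2.
Step 33. [r8c3∈{2}] only 2 remains possible at r8c3. So r8c3=2.
Step 34. [r5c6∈{6}] r5c6 is down to just 6, so r5c6=6.
Step 35. [r3c1∈{8}] r3c1 is down to just 8. So r3c1=8.
Step 36. [r5c1∈{2}] nothing but 2 survives at r5c1. So r5c1=2.
Step 37. [r9c2∈{5}] r9c2's peers cover all but 5, so r9c2=5.
Step 38. [r9c9∈{3}] r9c9 has the single candidate 3 ⇒ r9c9=3.
Step 39. [r4c3∈{7}] nothing but 7 survives at r4c3. So r4c3=7.
Step 40. [r3c9∈{6}] r3c9 is down to just 6 ⇒ r3c9=6.
Step 41. [r1c8∈{7}] only 7 remains possible at r1c8 ⇒ r1c8=7.
Step 42. [r5c7∈{5}] r5c7 has the single candidate 5. So r5c7=5.
Step 43. [r9c1∈{4}] r9c1 has the single candidate 4, so r9c1=4.
Step 44. [r7c4∈{5}] r7c4's peers cover all but 5, so r7c4=5.
Step 45. [r2c6∈{8}] only 8 remains possible at r2c6 ⇒ r2c6=8.
Step 46. [r2c2∈{7}] nothing but 7 survives at r2c2 ⇒ r2c2=7.

Answer: 9 6 3 1 5 4 8 7 2 / 5 7 4 6 2 8 3 9 1 / 8 2 1 7 3 9 4 5 6 / 1 4 7 3 8 5 6 2 9 / 2 3 9 4 7 6 5 1 8 / 6 8 5 2 9 1 7 3 4 / 3 1 8 5 6 2 9 4 7 / 7 9 2 8 4 3 1 6 5 / 4 5 6 9 1 7 2 8 3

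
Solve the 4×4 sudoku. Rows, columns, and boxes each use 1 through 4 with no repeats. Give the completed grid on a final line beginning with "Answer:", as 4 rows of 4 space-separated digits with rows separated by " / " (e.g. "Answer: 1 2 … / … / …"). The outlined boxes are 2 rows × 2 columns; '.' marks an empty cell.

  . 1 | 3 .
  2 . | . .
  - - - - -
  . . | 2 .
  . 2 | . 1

Step 1. [r2c4∈{4}] nothing but 4 survives at r2c4, so r2c4=4.
Step 2. [r3c2∈{3,4}] in col 2, 4 fits only at r3c2. So r3c2=4.
Step 3. [r3c1∈{1,3}] 1 has one home in row 3: r3c1. So r3c1=1.
Step 4. [r3c4∈{3}] r3c4 has the single candidate 3, so r3c4=3.
Step 5. [r1c1∈{4}] r1c1 has the single candidate 4. So r1c1=4.
Step 6. [r4c3∈{4}] nothing but 4 survives at r4c3, so r4c3=4.
Step 7. [r1c4∈{2}] r1c4 is down to just 2, so r1c4=2.
Step 8. [r2c2∈{3}] r2c2's peers cover all but 3. So r2c2=3.
Step 9. [r4c1∈{3}] only 3 remains possible at r4c1 ⇒ r4c1=3.
Step 10. [r2c3∈{1}] only 1 remains possible at r2c3, so r2c3=1.

Answer: 4 1 3 2 / 2 3 1 4 / 1 4 2 3 / 3 2 4 1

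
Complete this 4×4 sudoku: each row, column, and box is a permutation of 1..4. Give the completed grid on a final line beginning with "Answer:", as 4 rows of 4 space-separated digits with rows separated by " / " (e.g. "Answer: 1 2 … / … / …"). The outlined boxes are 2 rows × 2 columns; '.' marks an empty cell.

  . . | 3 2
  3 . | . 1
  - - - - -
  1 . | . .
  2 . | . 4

Step 1. [r3c2∈{3,4}] r3c2 is the only open cell in row 3 admitting 4 ⇒ r3c2=4.
Step 2. [r3c3∈{2}] nothing but 2 survives at r3c3. So r3c3=2.
Step 3. [r4c3∈{1}] r4c3's peers cover all but 1 ⇒ r4c3=1.
Step 4. [r2c2∈{2}] nothing but 2 survives at r2c2, so r2c2=2.
Step 5. [r3c4∈{3}] r3c4's peers cover all but 3. So r3c4=3.
Step 6. [r1c2∈{1}] r1c2 is down to just 1, so r1c2=1.
Step 7. [r2c3∈{4}] nothing but 4 survives at r2c3, so r2c3=4.
Step 8. [r1c1∈{4}] r1c1 has the single candidate 4 ⇒ r1c1=4.
Step 9. [r4c2∈{3}] nothing but 3 survives at r4c2. So r4c2=3.

Answer: 4 1 3 2 / 3 2 4 1 / 1 4 2 3 / 2 3 1 4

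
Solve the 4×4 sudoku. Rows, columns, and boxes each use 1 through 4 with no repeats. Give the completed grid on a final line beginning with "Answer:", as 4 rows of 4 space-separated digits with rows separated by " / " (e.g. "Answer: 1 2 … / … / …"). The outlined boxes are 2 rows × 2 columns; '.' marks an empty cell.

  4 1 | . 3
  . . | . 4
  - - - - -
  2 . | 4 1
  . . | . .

Step 1. [r4c3∈{2,3}] across col 3, 3 lands solely at r4c3. So r4c3=3.
Step 2. [r2c2∈{2,3}] in col 2, 2 fits only at r2c2. So r2c2=2.
Step 3. [r3c2∈{3}] r3c2's peers cover all but 3. So r3c2=3.
Step 4. [r1c3∈{2}] r1c3's peers cover all but 2. So r1c3=2.
Step 5. [r4c4∈{2}] nothing but 2 survives at r4c4 ⇒ r4c4=2.
Step 6. [r4c2∈{4}] r4c2 is down to just 4, so r4c2=4.
Step 7. [r4c1∈{1}] r4c1's peers cover all but 1, so r4c1=1.
Step 8. [r2c3∈{1}] r2c3's peers cover all but 1 ⇒ r2c3=1.
Step 9. [r2c1∈{3}] r2c1 has the single candidate 3, so r2c1=3.

Answer: 4 1 2 3 / 3 2 1 4 / 2 3 4 1 / 1 4 3 2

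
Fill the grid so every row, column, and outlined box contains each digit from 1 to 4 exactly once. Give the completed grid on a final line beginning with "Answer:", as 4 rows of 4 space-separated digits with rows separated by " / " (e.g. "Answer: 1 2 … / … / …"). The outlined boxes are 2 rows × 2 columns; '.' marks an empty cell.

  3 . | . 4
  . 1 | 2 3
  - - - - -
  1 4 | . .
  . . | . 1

Step 1. [r4c2∈{2,3}] 3 has one home in col 2: r4c2. So r4c2=3.
Step 2. [r4c1∈{2}] r4c1 is down to just 2 ⇒ r4c1=2.
Step 3. [r1c3∈{1}] r1c3 has the single candidate 1. So r1c3=1.
Step 4. [r4c3∈{4}] r4c3 has the single candidate 4 ⇒ r4c3=4.
Step 5. [r1c2∈{2}] only 2 remains possible at r1c2 ⇒ r1c2=2.
Step 6. [r2c1∈{4}] r2c1 is down to just 4. So r2c1=4.
Step 7. [r3c4∈{2}] r3c4 is down to just 2 ⇒ r3c4=2.
Step 8. [r3c3∈{3}] r3c3 has the single candidate 3. So r3c3=3.

Answer: 3 2 1 4 / 4 1 2 3 / 1 4 3 2 / 2 3 4 1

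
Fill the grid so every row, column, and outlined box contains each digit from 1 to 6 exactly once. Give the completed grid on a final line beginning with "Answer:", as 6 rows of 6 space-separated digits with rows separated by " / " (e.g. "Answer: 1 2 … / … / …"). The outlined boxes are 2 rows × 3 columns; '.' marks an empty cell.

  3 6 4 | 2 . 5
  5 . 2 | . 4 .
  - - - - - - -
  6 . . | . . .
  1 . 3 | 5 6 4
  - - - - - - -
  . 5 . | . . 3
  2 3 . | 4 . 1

Step 1. [r3c5∈{1,2,3}] r3c5 is the only open cell in col 5 admitting 3. So r3c5=3.
Step 2. [r2c4∈{1,3,6}] across row 2, 3 lands solely at r2c4. So r2c4=3.
Step 3. [r3c2∈{2,4}] in row 3, 4 fits only at r3c2, so r3c2=4.
Step 4. [r5c4∈{6}] r5c4 has the single candidate 6. So r5c4=6.
Step 5. [r3c4∈{1}] only 1 remains possible at r3c4, so r3c4=1.
Step 6. [r2c2∈{1}] nothing but 1 survives at r2c2 ⇒ r2c2=1.
Step 7. [r6c3∈{6}] r6c3 is down to just 6. So r6c3=6.
Step 8. [r5c3∈{1}] nothing but 1 survives at r5c3. So r5c3=1.
Step 9. [r2c6∈{6}] only 6 remains possible at r2c6, so r2c6=6.
Step 10. [r6c5∈{5}] r6c5's peers cover all but 5, so r6c5=5.
Step 11. [r3c3∈{5}] only 5 remains possible at r3c3 ⇒ r3c3=5.
Step 12. [r5c1∈{4}] r5c1's peers cover all but 4 ⇒ r5c1=4.
Step 13. [r4c2∈{2}] r4c2 has the single candidate 2. So r4c2=2.
Step 14. [r1c5∈{1}] r1c5 has the single candidate 1. So r1c5=1.
Step 15. [r5c5∈{2}] nothing but 2 survives at r5c5 ⇒ r5c5=2.
Step 16. [r3c6∈{2}] r3c6 has the single candidate 2. So r3c6=2.

Answer: 3 6 4 2 1 5 / 5 1 2 3 4 6 / 6 4 5 1 3 2 / 1 2 3 5 6 4 / 4 5 1 6 2 3 / 2 3 6 4 5 1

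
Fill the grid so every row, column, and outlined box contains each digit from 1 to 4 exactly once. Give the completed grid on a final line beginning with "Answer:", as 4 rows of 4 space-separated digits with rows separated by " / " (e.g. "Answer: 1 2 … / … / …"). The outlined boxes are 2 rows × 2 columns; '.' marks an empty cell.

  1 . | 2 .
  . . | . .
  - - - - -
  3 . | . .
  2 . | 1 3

Step 1. [r2c1∈{4}] r2c1 is down to just 4, so r2c1=4.
Step 2. [r3c3∈{4}] only 4 remains possible at r3c3. So r3c3=4.
Step 3. [r1c2∈{3}] r1c2's peers cover all but 3 ⇒ r1c2=3.
Step 4. [r1c4∈{4}] nothing but 4 survives at r1c4 ⇒ r1c4=4.
Step 5. [r2c3∈{3}] nothing but 3 survives at r2c3, so r2c3=3.
Step 6. [r2c2∈{2}] r2c2 has the single candidate 2. So r2c2=2.
Step 7. [r3c4∈{2}] r3c4 has the single candidate 2 ⇒ r3c4=2.
Step 8. [r2c4∈{1}] r2c4 is down to just 1. So r2c4=1.
Step 9. [r3c2∈{1}] r3c2's peers cover all but 1. So r3c2=1.
Step 10. [r4c2∈{4}] r4c2's peers cover all but 4. So r4c2=4.

Answer: 1 3 2 4 / 4 2 3 1 / 3 1 4 2 / 2 4 1 3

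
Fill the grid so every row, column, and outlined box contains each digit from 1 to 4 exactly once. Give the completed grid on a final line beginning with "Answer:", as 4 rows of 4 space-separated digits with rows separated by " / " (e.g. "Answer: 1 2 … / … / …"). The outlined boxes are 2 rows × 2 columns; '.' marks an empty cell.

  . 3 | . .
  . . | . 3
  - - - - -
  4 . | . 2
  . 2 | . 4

Step 1. [r1c3∈{1,2,4}] across row 1, 4 lands solely at r1c3 ⇒ r1c3=4.
Step 2. [r3c2∈{1}] r3c2 is down to just 1. So r3c2=1.
Step 3. [r1c1∈{1,2}] across row 1, 2 lands solely at r1c1 ⇒ r1c1=2.
Step 4. [r4c3∈{1,3}] across row 4, 1 lands solely at r4c3, so r4c3=1.
Step 5. [r2c1∈{1}] r2c1 has the single candidate 1, so r2c1=1.
Step 6. [r1c4∈{1}] r1c4 is down to just 1. So r1c4=1.
Step 7. [r3c3∈{3}] nothing but 3 survives at r3c3. So r3c3=3.
Step 8. [r2c3∈{2}] r2c3's peers cover all but 2, so r2c3=2.
Step 9. [r4c1∈{3}] r4c1 is down to just 3 ⇒ r4c1=3.
Step 10. [r2c2∈{4}] r2c2 is down to just 4, so r2c2=4.

Answer: 2 3 4 1 / 1 4 2 3 / 4 1 3 2 / 3 2 1 4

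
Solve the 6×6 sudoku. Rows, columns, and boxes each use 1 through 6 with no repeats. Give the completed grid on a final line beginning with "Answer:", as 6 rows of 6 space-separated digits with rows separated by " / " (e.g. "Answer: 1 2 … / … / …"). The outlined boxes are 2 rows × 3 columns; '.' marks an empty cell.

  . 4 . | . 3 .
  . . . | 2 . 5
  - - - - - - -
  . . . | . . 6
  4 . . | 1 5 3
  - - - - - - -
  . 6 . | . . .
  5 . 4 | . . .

Step 1. [r3c5∈{2,4}] box 4 places 2 nowhere but r3c5, so r3c5=2.
Step 2. [r1c6∈{1}] r1c6 is down to just 1 ⇒ r1c6=1.
Step 3. [r1c4∈{6}] only 6 remains possible at r1c4. So r1c4=6.
Step 4. [r5c6∈{2,4}] across col 6, 4 lands solely at r5c6, so r5c6=4.
Step 5. [r5c5∈{1}] only 1 remains possible at r5c5, so r5c5=1.
Step 6. [r6c2∈{1,2,3}] 1 has one home in row 6: r6c2 ⇒ r6c2=1.
Step 7. [r2c2∈{3}] nothing but 3 survives at r2c2. So r2c2=3.
Step 8. [r2c1∈{1,6}] col 1 places 6 nowhere but r2c1, so r2c1=6.
Step 9. [r1c3∈{2,5}] r1c3 is the only open cell in row 1 admitting 5. So r1c3=5.
Step 10. [r3c1∈{1,3}] r3c1 is the only open cell in col 1 admitting 1, so r3c1=1.
Step 11. [r5c1∈{2,3}] across col 1, 3 lands solely at r5c1, so r5c1=3.
Step 12. [r4c3∈{2,6}] r4c3 is the only open cell in row 4 admitting 6 ⇒ r4c3=6.
Step 13. [r3c4∈{4}] r3c4 has the single candidate 4 ⇒ r3c4=4.
Step 14. [r3c2∈{5}] r3c2 is down to just 5. So r3c2=5.
Step 15. [r6c4∈{3}] nothing but 3 survives at r6c4. So r6c4=3.
Step 16. [r6c5∈{6}] only 6 remains possible at r6c5, so r6c5=6.
Step 17. [r3c3∈{3}] only 3 remains possible at r3c3, so r3c3=3.
Step 18. [r6c6∈{2}] r6c6 has the single candidate 2, so r6c6=2.
Step 19. [r1c1∈{2}] r1c1's peers cover all but 2. So r1c1=2.
Step 20. [r2c5∈{4}] r2c5 has the single candidate 4 ⇒ r2c5=4.
Step 21. [r5c3∈{2}] nothing but 2 survives at r5c3, so r5c3=2.
Step 22. [r4c2∈{2}] nothing but 2 survives at r4c2 ⇒ r4c2=2.
Step 23. [r5c4∈{5}] r5c4 is down to just 5. So r5c4=5.
Step 24. [r2c3∈{1}] only 1 remains possible at r2c3. So r2c3=1.

Answer: 2 4 5 6 3 1 / 6 3 1 2 4 5 / 1 5 3 4 2 6 / 4 2 6 1 5 3 / 3 6 2 5 1 4 / 5 1 4 3 6 2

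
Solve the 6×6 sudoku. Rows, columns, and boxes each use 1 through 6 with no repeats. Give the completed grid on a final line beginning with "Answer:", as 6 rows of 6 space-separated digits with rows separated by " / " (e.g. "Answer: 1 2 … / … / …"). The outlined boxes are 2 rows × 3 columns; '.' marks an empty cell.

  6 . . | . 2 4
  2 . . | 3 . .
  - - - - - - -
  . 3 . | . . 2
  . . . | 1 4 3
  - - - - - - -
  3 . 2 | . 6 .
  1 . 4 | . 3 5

Step 1. [r3c5∈{5}] nothing but 5 survives at r3c5, so r3c5=5.
Step 2. [r5c2∈{5}] r5c2's peers cover all but 5, so r5c2=5.
Step 3. [r2c3∈{1,5}] row 2 places 5 nowhere but r2c3, so r2c3=5.
Step 4. [r4c3∈{6}] r4c3's peers cover all but 6. So r4c3=6.
Step 5. [r1c2∈{1}] r1c2 has the single candidate 1 ⇒ r1c2=1.
Step 6. [r2c5∈{1}] r2c5 is down to just 1. So r2c5=1.
Step 7. [r3c1∈{4}] only 4 remains possible at r3c1 ⇒ r3c1=4.
Step 8. [r2c2∈{4}] nothing but 4 survives at r2c2, so r2c2=4.
Step 9. [r6c2∈{6}] r6c2 has the single candidate 6 ⇒ r6c2=6.
Step 10. [r5c6∈{1}] nothing but 1 survives at r5c6 ⇒ r5c6=1.
Step 11. [r1c3∈{3}] r1c3's peers cover all but 3, so r1c3=3.
Step 12. [r5c4∈{4}] only 4 remains possible at r5c4. So r5c4=4.
Step 13. [r4c2∈{2}] r4c2's peers cover all but 2. So r4c2=2.
Step 14. [r4c1∈{5}] r4c1's peers cover all but 5 ⇒ r4c1=5.
Step 15. [r1c4∈{5}] r1c4 is down to just 5, so r1c4=5.
Step 16. [r3c3∈{1}] r3c3 has the single candidate 1 ⇒ r3c3=1.
Step 17. [r2c6∈{6}] r2c6's peers cover all but 6. So r2c6=6.
Step 18. [r3c4∈{6}] nothing but 6 survives at r3c4. So r3c4=6.
Step 19. [r6c4∈{2}] only 2 remains possible at r6c4 ⇒ r6c4=2.

Answer: 6 1 3 5 2 4 / 2 4 5 3 1 6 / 4 3 1 6 5 2 / 5 2 6 1 4 3 / 3 5 2 4 6 1 / 1 6 4 2 3 5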